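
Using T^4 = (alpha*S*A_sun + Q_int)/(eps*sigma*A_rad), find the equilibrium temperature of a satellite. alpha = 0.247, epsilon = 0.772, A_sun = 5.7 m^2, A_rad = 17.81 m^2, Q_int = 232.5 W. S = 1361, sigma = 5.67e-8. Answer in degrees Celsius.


Numerator = alpha*S*A_sun + Q_int = 0.247*1361*5.7 + 232.5 = 2148.6519 W
Denominator = eps*sigma*A_rad = 0.772*5.67e-8*17.81 = 7.7958644e-07 W/K^4
T^4 = 2.7561432e+09 K^4
T = 229.1266 K = -44.0234 C

-44.0234 degrees Celsius


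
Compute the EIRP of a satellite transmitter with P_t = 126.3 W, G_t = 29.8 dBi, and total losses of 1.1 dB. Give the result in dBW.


Pt = 126.3 W = 21.0140 dBW
EIRP = Pt_dBW + Gt - losses = 21.0140 + 29.8 - 1.1 = 49.7140 dBW

49.7140 dBW


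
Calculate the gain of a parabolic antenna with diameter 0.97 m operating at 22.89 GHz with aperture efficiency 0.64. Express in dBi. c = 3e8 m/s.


lambda = c/f = 3e8 / 2.289e+10 = 0.01310616 m
G = eta*(pi*D/lambda)^2 = 0.64*(pi*0.97/0.01310616)^2
G = 34599.6945 (linear)
G = 10*log10(34599.6945) = 45.3907 dBi

45.3907 dBi


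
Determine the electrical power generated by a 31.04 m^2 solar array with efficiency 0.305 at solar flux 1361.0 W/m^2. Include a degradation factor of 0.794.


P = area * eta * S * degradation
P = 31.04 * 0.305 * 1361.0 * 0.794
P = 10230.5782 W

10230.5782 W


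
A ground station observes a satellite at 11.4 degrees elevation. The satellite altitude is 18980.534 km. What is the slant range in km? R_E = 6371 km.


h = 18980.534 km, el = 11.4 deg
d = -R_E*sin(el) + sqrt((R_E*sin(el))^2 + 2*R_E*h + h^2)
d = -6371.0000*sin(0.1989675) + sqrt((6371.0000*0.1976573)^2 + 2*6371.0000*18980.534 + 18980.534^2)
d = 23310.9593 km

23310.9593 km


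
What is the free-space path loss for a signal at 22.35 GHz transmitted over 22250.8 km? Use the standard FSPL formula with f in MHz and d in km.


f = 22.35 GHz = 22350.0000 MHz
d = 22250.8 km
FSPL = 32.44 + 20*log10(22350.0000) + 20*log10(22250.8)
FSPL = 32.44 + 86.9856 + 86.9469
FSPL = 206.3725 dB

206.3725 dB


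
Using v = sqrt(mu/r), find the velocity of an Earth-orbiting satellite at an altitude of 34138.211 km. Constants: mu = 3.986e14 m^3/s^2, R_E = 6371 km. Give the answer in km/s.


r = R_E + alt = 6371.0 + 34138.211 = 40509.2110 km = 4.0509211e+07 m
v = sqrt(mu/r) = sqrt(3.986e14 / 4.0509211e+07) = 3136.8356 m/s = 3.1368 km/s

3.1368 km/s


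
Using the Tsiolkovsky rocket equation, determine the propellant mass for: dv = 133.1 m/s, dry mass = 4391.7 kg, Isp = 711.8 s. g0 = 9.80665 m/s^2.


ve = Isp * g0 = 711.8 * 9.80665 = 6980.373470 m/s
mass ratio = exp(dv/ve) = exp(133.1/6980.373470) = 1.01925070
m_prop = m_dry * (mr - 1) = 4391.7 * (1.01925070 - 1)
m_prop = 84.5433 kg

84.5433 kg


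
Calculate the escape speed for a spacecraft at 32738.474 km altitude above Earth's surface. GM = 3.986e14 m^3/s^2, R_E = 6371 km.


r = 6371.0 + 32738.474 = 39109.4740 km = 3.9109474e+07 m
v_esc = sqrt(2*mu/r) = sqrt(2*3.986e14 / 3.9109474e+07)
v_esc = 4514.8431 m/s = 4.5148 km/s

4.5148 km/s


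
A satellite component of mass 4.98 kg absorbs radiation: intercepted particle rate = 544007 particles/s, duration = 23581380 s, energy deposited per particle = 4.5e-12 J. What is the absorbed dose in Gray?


Total energy deposited = rate * time * E_per
  = 544007 * 23581380 * 4.5e-12 = 57.7280 J
Dose = E_total / mass = 57.7280 / 4.98
Dose = 11.5920 Gy

11.5920 Gy


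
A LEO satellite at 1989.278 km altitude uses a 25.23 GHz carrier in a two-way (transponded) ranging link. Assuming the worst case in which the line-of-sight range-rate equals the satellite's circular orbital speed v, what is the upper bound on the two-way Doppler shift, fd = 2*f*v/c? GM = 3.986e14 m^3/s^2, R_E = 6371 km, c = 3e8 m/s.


r = 8.360278e+06 m
v = sqrt(mu/r) = 6904.9142 m/s (worst-case radial velocity)
f = 25.23 GHz = 2.523e+10 Hz
fd = 2*f*v/c = 2*2.523e+10*6904.9142/3.0e+08
fd = 1.1614066e+06 Hz

1.1614e+06 Hz


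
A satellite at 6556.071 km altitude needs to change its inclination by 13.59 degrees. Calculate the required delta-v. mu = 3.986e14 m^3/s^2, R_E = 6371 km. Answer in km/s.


r = 12927.0710 km = 1.2927071e+07 m
V = sqrt(mu/r) = 5552.8837 m/s
di = 13.59 deg = 0.2371902 rad
dV = 2*V*sin(di/2) = 2*5552.8837*sin(0.1185951)
dV = 1314.0046 m/s = 1.3140 km/s

1.3140 km/s


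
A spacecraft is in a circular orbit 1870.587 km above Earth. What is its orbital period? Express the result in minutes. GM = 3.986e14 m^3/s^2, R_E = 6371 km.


r = 8241.5870 km = 8.241587e+06 m
T = 2*pi*sqrt(r^3/mu) = 2*pi*sqrt(5.5979955e+20 / 3.986e14)
T = 7446.0765 s = 124.1013 min

124.1013 minutes


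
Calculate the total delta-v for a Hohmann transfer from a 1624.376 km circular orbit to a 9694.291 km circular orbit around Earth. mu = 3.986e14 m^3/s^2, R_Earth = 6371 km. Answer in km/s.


r1 = 7995.3760 km = 7.995376e+06 m
r2 = 16065.2910 km = 1.6065291e+07 m
dv1 = sqrt(mu/r1)*(sqrt(2*r2/(r1+r2)) - 1) = 1098.6097 m/s
dv2 = sqrt(mu/r2)*(1 - sqrt(2*r1/(r1+r2))) = 920.3516 m/s
total dv = |dv1| + |dv2| = 1098.6097 + 920.3516 = 2018.9613 m/s = 2.0190 km/s

2.0190 km/s


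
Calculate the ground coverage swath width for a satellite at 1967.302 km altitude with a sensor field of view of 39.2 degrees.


FOV = 39.2 deg = 0.6841691 rad
swath = 2 * alt * tan(FOV/2) = 2 * 1967.302 * tan(0.3420845)
swath = 2 * 1967.302 * 0.356084
swath = 1401.0495 km

1401.0495 km


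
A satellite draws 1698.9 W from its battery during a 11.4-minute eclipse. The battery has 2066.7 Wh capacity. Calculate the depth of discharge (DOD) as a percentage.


E_used = P * t / 60 = 1698.9 * 11.4 / 60 = 322.7910 Wh
DOD = E_used / E_total * 100 = 322.7910 / 2066.7 * 100
DOD = 15.6187 %

15.6187 %


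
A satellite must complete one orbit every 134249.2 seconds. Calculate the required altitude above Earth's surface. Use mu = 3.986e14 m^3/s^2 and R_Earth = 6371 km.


T = 134249.2 s
r = (mu*T^2/(4*pi^2))^(1/3) = (3.986e14 * 134249.2^2 / (4*pi^2))^(1/3)
r = 5.6667448e+07 m = 56667.4483 km
alt = r - R_E = 56667.4483 - 6371 = 50296.4483 km

50296.4483 km


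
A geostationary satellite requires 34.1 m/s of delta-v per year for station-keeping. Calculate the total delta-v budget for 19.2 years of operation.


dV = rate * years = 34.1 * 19.2
dV = 654.7200 m/s

654.7200 m/s


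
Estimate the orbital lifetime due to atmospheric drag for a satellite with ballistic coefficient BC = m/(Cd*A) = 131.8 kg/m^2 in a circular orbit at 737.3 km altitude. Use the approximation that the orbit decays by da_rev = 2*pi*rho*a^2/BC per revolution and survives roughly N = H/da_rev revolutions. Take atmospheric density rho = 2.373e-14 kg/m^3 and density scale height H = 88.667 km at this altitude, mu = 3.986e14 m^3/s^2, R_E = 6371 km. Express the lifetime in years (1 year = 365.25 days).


a = R_E + alt = 7108.3000 km = 7.1083e+06 m
da_rev = 2*pi*rho*a^2/BC = 2*pi*2.373e-14*(7.1083e+06)^2/131.8 = 0.0571601939 m per revolution
N = H/da_rev = 88667.0000 m / 0.0571601939 m = 1.5512019e+06 revolutions
P = 2*pi*sqrt(a^3/mu) = 5964.3050 s
lifetime = N*P = 1.5512019e+06 * 5964.3050 = 9.2518411e+09 s = 107081.4942 days
years = 107081.4942 / 365.25 = 293.1732 years

293.1732 years


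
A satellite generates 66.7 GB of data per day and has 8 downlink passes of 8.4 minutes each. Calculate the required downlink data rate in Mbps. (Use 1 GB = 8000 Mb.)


total contact time = 8 * 8.4 * 60 = 4032.0000 s
data = 66.7 GB = 533600.0000 Mb
rate = 533600.0000 / 4032.0000 = 132.3413 Mbps

132.3413 Mbps


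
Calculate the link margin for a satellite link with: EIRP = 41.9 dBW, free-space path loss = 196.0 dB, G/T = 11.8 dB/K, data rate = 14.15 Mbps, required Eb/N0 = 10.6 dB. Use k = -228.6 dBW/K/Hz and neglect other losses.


C/N0 = EIRP - FSPL + G/T - k = 41.9 - 196.0 + 11.8 - (-228.6)
C/N0 = 86.3000 dB-Hz
R_b = 14.15 Mbps = 1.415e+07 bps -> 10*log10(R_b) = 71.5076 dB-Hz
Eb/N0 = C/N0 - 10*log10(R_b) = 86.3000 - 71.5076 = 14.7924 dB
Margin = Eb/N0 - Eb/N0_req = 14.7924 - 10.6 = 4.1924 dB (link closes)

4.1924 dB


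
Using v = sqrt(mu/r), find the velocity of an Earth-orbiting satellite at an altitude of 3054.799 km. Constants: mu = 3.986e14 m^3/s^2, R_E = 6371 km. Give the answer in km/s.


r = R_E + alt = 6371.0 + 3054.799 = 9425.7990 km = 9.425799e+06 m
v = sqrt(mu/r) = sqrt(3.986e14 / 9.425799e+06) = 6502.9372 m/s = 6.5029 km/s

6.5029 km/s


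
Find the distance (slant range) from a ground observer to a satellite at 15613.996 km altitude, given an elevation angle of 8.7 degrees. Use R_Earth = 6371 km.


h = 15613.996 km, el = 8.7 deg
d = -R_E*sin(el) + sqrt((R_E*sin(el))^2 + 2*R_E*h + h^2)
d = -6371.0000*sin(0.1518436) + sqrt((6371.0000*0.1512608)^2 + 2*6371.0000*15613.996 + 15613.996^2)
d = 20100.0086 km

20100.0086 km


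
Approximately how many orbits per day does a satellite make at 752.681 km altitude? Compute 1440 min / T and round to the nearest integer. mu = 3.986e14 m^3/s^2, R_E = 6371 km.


r = 7.123681e+06 m
T = 2*pi*sqrt(r^3/mu) = 5983.6739 s = 99.7279 min
revs/day = 1440 / 99.7279 = 14.4393
Rounded: 14 revolutions per day

14 revolutions per day


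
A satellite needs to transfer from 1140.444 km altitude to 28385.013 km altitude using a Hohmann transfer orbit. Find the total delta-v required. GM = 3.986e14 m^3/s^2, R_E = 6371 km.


r1 = 7511.4440 km = 7.511444e+06 m
r2 = 34756.0130 km = 3.4756013e+07 m
dv1 = sqrt(mu/r1)*(sqrt(2*r2/(r1+r2)) - 1) = 2057.2500 m/s
dv2 = sqrt(mu/r2)*(1 - sqrt(2*r1/(r1+r2))) = 1367.5620 m/s
total dv = |dv1| + |dv2| = 2057.2500 + 1367.5620 = 3424.8121 m/s = 3.4248 km/s

3.4248 km/s


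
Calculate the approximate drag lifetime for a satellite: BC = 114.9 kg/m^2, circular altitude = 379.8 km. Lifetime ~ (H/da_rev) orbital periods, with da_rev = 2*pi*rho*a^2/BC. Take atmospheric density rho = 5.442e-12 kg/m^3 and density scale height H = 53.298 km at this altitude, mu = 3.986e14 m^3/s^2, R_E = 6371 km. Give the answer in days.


a = R_E + alt = 6750.8000 km = 6.7508e+06 m
da_rev = 2*pi*rho*a^2/BC = 2*pi*5.442e-12*(6.7508e+06)^2/114.9 = 13.562160 m per revolution
N = H/da_rev = 53298.0000 m / 13.562160 m = 3929.9050 revolutions
P = 2*pi*sqrt(a^3/mu) = 5520.0636 s
lifetime = N*P = 3929.9050 * 5520.0636 = 2.1693326e+07 s = 251.0802 days

251.0802 days


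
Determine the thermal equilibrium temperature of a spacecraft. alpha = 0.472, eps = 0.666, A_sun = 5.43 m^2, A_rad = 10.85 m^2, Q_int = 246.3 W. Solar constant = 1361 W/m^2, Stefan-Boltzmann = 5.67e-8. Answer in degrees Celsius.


Numerator = alpha*S*A_sun + Q_int = 0.472*1361*5.43 + 246.3 = 3734.4886 W
Denominator = eps*sigma*A_rad = 0.666*5.67e-8*10.85 = 4.0971987e-07 W/K^4
T^4 = 9.1147363e+09 K^4
T = 308.9840 K = 35.8340 C

35.8340 degrees Celsius


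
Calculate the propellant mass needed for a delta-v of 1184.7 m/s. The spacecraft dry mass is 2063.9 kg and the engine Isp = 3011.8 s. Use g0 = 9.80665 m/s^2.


ve = Isp * g0 = 3011.8 * 9.80665 = 29535.668470 m/s
mass ratio = exp(dv/ve) = exp(1184.7/29535.668470) = 1.04092613
m_prop = m_dry * (mr - 1) = 2063.9 * (1.04092613 - 1)
m_prop = 84.4674 kg

84.4674 kg


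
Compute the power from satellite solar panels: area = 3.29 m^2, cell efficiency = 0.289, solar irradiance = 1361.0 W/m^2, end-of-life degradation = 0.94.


P = area * eta * S * degradation
P = 3.29 * 0.289 * 1361.0 * 0.94
P = 1216.4093 W

1216.4093 W


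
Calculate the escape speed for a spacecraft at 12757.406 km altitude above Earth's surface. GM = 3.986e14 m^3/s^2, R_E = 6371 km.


r = 6371.0 + 12757.406 = 19128.4060 km = 1.9128406e+07 m
v_esc = sqrt(2*mu/r) = sqrt(2*3.986e14 / 1.9128406e+07)
v_esc = 6455.7136 m/s = 6.4557 km/s

6.4557 km/s


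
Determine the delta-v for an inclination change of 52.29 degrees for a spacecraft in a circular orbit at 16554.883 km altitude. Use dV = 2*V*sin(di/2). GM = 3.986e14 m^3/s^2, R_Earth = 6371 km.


r = 22925.8830 km = 2.2925883e+07 m
V = sqrt(mu/r) = 4169.7077 m/s
di = 52.29 deg = 0.9126327 rad
dV = 2*V*sin(di/2) = 2*4169.7077*sin(0.4563163)
dV = 3674.7162 m/s = 3.6747 km/s

3.6747 km/s


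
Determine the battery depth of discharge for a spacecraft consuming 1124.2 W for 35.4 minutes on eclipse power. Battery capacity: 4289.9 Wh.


E_used = P * t / 60 = 1124.2 * 35.4 / 60 = 663.2780 Wh
DOD = E_used / E_total * 100 = 663.2780 / 4289.9 * 100
DOD = 15.4614 %

15.4614 %


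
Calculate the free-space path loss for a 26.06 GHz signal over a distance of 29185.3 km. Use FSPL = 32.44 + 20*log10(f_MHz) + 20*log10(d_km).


f = 26.06 GHz = 26060.0000 MHz
d = 29185.3 km
FSPL = 32.44 + 20*log10(26060.0000) + 20*log10(29185.3)
FSPL = 32.44 + 88.3195 + 89.3033
FSPL = 210.0628 dB

210.0628 dB


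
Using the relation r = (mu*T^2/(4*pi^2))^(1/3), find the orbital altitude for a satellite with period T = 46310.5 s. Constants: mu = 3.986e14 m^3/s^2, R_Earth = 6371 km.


T = 46310.5 s
r = (mu*T^2/(4*pi^2))^(1/3) = (3.986e14 * 46310.5^2 / (4*pi^2))^(1/3)
r = 2.7872687e+07 m = 27872.6867 km
alt = r - R_E = 27872.6867 - 6371 = 21501.6867 km

21501.6867 km


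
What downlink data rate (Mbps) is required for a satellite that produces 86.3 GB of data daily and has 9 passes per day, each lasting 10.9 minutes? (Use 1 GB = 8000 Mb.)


total contact time = 9 * 10.9 * 60 = 5886.0000 s
data = 86.3 GB = 690400.0000 Mb
rate = 690400.0000 / 5886.0000 = 117.2953 Mbps

117.2953 Mbps


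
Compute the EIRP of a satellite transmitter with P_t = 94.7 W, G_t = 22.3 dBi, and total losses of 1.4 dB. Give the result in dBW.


Pt = 94.7 W = 19.7635 dBW
EIRP = Pt_dBW + Gt - losses = 19.7635 + 22.3 - 1.4 = 40.6635 dBW

40.6635 dBW


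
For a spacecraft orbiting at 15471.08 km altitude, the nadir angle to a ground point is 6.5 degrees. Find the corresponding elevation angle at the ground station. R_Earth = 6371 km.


r = R_E + alt = 21842.0800 km
Law of sines in the satellite / Earth-center / ground-point triangle:
  sin(nadir)/R_E = sin(90 + el)/r  =>  cos(el) = (r/R_E)*sin(nadir)
cos(el) = (21842.0800 / 6371.0000) * sin(6.5 deg) = 0.3881013
el = arccos(0.3881013) = 67.1636 deg
(Earth-central angle = 90 - nadir - el = 16.3364 deg)

67.1636 degrees


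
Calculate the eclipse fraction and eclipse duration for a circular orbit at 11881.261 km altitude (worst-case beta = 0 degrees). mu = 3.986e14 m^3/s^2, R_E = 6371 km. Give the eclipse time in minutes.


r = 18252.2610 km
T = 409.0110 min
Eclipse fraction = arcsin(R_E/r)/pi = arcsin(6371.0000/18252.2610)/pi
= arcsin(0.3490526)/pi = 0.1134966
Eclipse duration = 0.1134966 * 409.0110 = 46.4213 min

46.4213 minutes


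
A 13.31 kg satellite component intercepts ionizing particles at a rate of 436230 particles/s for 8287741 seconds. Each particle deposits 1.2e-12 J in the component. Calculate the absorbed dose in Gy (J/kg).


Total energy deposited = rate * time * E_per
  = 436230 * 8287741 * 1.2e-12 = 4.3384 J
Dose = E_total / mass = 4.3384 / 13.31
Dose = 0.3259529 Gy

0.3260 Gy


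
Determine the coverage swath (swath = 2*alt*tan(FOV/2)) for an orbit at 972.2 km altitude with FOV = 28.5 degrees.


FOV = 28.5 deg = 0.4974188 rad
swath = 2 * alt * tan(FOV/2) = 2 * 972.2 * tan(0.2487094)
swath = 2 * 972.2 * 0.2539676
swath = 493.8147 km

493.8147 km


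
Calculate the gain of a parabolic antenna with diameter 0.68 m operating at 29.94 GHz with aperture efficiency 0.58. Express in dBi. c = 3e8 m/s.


lambda = c/f = 3e8 / 2.994e+10 = 0.01002004 m
G = eta*(pi*D/lambda)^2 = 0.58*(pi*0.68/0.01002004)^2
G = 26363.7174 (linear)
G = 10*log10(26363.7174) = 44.2101 dBi

44.2101 dBi


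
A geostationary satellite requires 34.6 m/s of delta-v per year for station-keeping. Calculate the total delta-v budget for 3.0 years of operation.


dV = rate * years = 34.6 * 3.0
dV = 103.8000 m/s

103.8000 m/s


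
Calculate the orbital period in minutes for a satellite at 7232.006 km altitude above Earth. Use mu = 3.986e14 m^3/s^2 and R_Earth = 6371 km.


r = 13603.0060 km = 1.3603006e+07 m
T = 2*pi*sqrt(r^3/mu) = 2*pi*sqrt(2.5171243e+21 / 3.986e14)
T = 15789.3247 s = 263.1554 min

263.1554 minutes


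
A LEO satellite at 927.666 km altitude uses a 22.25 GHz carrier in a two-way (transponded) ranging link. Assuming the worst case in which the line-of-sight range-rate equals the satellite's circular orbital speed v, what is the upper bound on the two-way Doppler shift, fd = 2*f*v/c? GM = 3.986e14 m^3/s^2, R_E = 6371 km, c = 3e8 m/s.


r = 7.298666e+06 m
v = sqrt(mu/r) = 7390.0419 m/s (worst-case radial velocity)
f = 22.25 GHz = 2.225e+10 Hz
fd = 2*f*v/c = 2*2.225e+10*7390.0419/3.0e+08
fd = 1.0961896e+06 Hz

1.0962e+06 Hz


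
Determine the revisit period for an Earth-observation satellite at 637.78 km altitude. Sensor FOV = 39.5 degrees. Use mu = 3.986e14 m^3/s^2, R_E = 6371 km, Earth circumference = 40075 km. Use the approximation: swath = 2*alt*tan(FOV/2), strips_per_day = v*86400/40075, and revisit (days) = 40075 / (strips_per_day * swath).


swath = 2*637.78*tan(0.3447025) = 457.9728 km
v = sqrt(mu/r) = 7541.3211 m/s = 7.5413 km/s
strips/day = v*86400/40075 = 7.5413*86400/40075 = 16.2588
coverage/day = strips * swath = 16.2588 * 457.9728 = 7446.0743 km
revisit = 40075 / 7446.0743 = 5.3820 days

5.3820 days


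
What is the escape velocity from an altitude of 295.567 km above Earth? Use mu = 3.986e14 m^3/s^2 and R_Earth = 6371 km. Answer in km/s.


r = 6371.0 + 295.567 = 6666.5670 km = 6.666567e+06 m
v_esc = sqrt(2*mu/r) = sqrt(2*3.986e14 / 6.666567e+06)
v_esc = 10935.3458 m/s = 10.9353 km/s

10.9353 km/s


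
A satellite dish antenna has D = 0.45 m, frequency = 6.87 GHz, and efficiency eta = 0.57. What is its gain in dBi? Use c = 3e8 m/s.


lambda = c/f = 3e8 / 6.87e+09 = 0.04366812 m
G = eta*(pi*D/lambda)^2 = 0.57*(pi*0.45/0.04366812)^2
G = 597.4074 (linear)
G = 10*log10(597.4074) = 27.7627 dBi

27.7627 dBi


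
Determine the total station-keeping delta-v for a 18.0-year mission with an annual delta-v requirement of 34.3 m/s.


dV = rate * years = 34.3 * 18.0
dV = 617.4000 m/s

617.4000 m/s


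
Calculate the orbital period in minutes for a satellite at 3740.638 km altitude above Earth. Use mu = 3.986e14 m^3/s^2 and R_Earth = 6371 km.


r = 10111.6380 km = 1.0111638e+07 m
T = 2*pi*sqrt(r^3/mu) = 2*pi*sqrt(1.0338667e+21 / 3.986e14)
T = 10119.1374 s = 168.6523 min

168.6523 minutes


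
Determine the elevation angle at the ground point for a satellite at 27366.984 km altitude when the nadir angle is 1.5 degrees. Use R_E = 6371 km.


r = R_E + alt = 33737.9840 km
Law of sines in the satellite / Earth-center / ground-point triangle:
  sin(nadir)/R_E = sin(90 + el)/r  =>  cos(el) = (r/R_E)*sin(nadir)
cos(el) = (33737.9840 / 6371.0000) * sin(1.5 deg) = 0.1386215
el = arccos(0.1386215) = 82.0319 deg
(Earth-central angle = 90 - nadir - el = 6.4681 deg)

82.0319 degrees


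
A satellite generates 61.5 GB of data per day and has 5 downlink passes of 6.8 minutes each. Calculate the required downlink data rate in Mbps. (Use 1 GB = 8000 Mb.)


total contact time = 5 * 6.8 * 60 = 2040.0000 s
data = 61.5 GB = 492000.0000 Mb
rate = 492000.0000 / 2040.0000 = 241.1765 Mbps

241.1765 Mbps


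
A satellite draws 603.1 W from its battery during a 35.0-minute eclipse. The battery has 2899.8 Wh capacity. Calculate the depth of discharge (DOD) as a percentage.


E_used = P * t / 60 = 603.1 * 35.0 / 60 = 351.8083 Wh
DOD = E_used / E_total * 100 = 351.8083 / 2899.8 * 100
DOD = 12.1322 %

12.1322 %


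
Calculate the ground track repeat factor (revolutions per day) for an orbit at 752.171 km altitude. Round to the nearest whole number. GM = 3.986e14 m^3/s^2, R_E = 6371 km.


r = 7.123171e+06 m
T = 2*pi*sqrt(r^3/mu) = 5983.0313 s = 99.7172 min
revs/day = 1440 / 99.7172 = 14.4408
Rounded: 14 revolutions per day

14 revolutions per day


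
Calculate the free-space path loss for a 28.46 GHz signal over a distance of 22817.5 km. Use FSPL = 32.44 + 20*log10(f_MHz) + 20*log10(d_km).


f = 28.46 GHz = 28460.0000 MHz
d = 22817.5 km
FSPL = 32.44 + 20*log10(28460.0000) + 20*log10(22817.5)
FSPL = 32.44 + 89.0847 + 87.1654
FSPL = 208.6901 dB

208.6901 dB


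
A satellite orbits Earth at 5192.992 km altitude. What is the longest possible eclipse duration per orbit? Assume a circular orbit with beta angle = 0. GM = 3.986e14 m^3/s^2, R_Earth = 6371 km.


r = 11563.9920 km
T = 206.2631 min
Eclipse fraction = arcsin(R_E/r)/pi = arcsin(6371.0000/11563.9920)/pi
= arcsin(0.5509343)/pi = 0.1857285
Eclipse duration = 0.1857285 * 206.2631 = 38.3090 min

38.3090 minutes


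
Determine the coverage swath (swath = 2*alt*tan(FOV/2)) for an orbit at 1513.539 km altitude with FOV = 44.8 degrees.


FOV = 44.8 deg = 0.7819075 rad
swath = 2 * alt * tan(FOV/2) = 2 * 1513.539 * tan(0.3909538)
swath = 2 * 1513.539 * 0.4121703
swath = 1247.6715 km

1247.6715 km


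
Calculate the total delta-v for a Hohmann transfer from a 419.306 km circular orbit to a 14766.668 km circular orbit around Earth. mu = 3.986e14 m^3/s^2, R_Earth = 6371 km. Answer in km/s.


r1 = 6790.3060 km = 6.790306e+06 m
r2 = 21137.6680 km = 2.1137668e+07 m
dv1 = sqrt(mu/r1)*(sqrt(2*r2/(r1+r2)) - 1) = 1764.7625 m/s
dv2 = sqrt(mu/r2)*(1 - sqrt(2*r1/(r1+r2))) = 1314.3341 m/s
total dv = |dv1| + |dv2| = 1764.7625 + 1314.3341 = 3079.0966 m/s = 3.0791 km/s

3.0791 km/s


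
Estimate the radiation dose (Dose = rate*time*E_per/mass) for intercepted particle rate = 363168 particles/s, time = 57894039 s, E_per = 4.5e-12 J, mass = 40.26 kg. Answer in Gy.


Total energy deposited = rate * time * E_per
  = 363168 * 57894039 * 4.5e-12 = 94.6137 J
Dose = E_total / mass = 94.6137 / 40.26
Dose = 2.3501 Gy

2.3501 Gy


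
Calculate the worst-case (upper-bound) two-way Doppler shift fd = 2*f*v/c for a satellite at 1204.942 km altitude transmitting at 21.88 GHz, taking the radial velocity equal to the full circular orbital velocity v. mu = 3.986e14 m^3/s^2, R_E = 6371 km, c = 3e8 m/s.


r = 7.575942e+06 m
v = sqrt(mu/r) = 7253.5453 m/s (worst-case radial velocity)
f = 21.88 GHz = 2.188e+10 Hz
fd = 2*f*v/c = 2*2.188e+10*7253.5453/3.0e+08
fd = 1.0580505e+06 Hz

1.0581e+06 Hz


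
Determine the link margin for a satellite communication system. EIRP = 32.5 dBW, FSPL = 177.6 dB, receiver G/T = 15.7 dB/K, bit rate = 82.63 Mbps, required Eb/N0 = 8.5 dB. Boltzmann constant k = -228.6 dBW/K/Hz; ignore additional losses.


C/N0 = EIRP - FSPL + G/T - k = 32.5 - 177.6 + 15.7 - (-228.6)
C/N0 = 99.2000 dB-Hz
R_b = 82.63 Mbps = 8.263e+07 bps -> 10*log10(R_b) = 79.1714 dB-Hz
Eb/N0 = C/N0 - 10*log10(R_b) = 99.2000 - 79.1714 = 20.0286 dB
Margin = Eb/N0 - Eb/N0_req = 20.0286 - 8.5 = 11.5286 dB (link closes)

11.5286 dB


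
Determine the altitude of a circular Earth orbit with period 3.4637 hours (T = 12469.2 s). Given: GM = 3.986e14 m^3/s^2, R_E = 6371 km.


T = 12469.2 s
r = (mu*T^2/(4*pi^2))^(1/3) = (3.986e14 * 12469.2^2 / (4*pi^2))^(1/3)
r = 1.1622108e+07 m = 11622.1082 km
alt = r - R_E = 11622.1082 - 6371 = 5251.1082 km

5251.1082 km


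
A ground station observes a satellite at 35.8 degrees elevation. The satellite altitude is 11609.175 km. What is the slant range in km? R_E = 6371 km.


h = 11609.175 km, el = 35.8 deg
d = -R_E*sin(el) + sqrt((R_E*sin(el))^2 + 2*R_E*h + h^2)
d = -6371.0000*sin(0.6248279) + sqrt((6371.0000*0.5849577)^2 + 2*6371.0000*11609.175 + 11609.175^2)
d = 13494.9022 km

13494.9022 km


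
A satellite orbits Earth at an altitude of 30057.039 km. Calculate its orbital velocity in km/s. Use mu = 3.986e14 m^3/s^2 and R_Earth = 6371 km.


r = R_E + alt = 6371.0 + 30057.039 = 36428.0390 km = 3.6428039e+07 m
v = sqrt(mu/r) = sqrt(3.986e14 / 3.6428039e+07) = 3307.8877 m/s = 3.3079 km/s

3.3079 km/s


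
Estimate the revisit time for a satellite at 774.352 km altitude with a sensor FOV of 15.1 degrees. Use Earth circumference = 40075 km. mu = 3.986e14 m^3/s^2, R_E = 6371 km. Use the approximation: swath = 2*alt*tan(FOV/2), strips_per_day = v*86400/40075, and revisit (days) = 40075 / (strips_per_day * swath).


swath = 2*774.352*tan(0.1317724) = 205.2658 km
v = sqrt(mu/r) = 7468.9032 m/s = 7.4689 km/s
strips/day = v*86400/40075 = 7.4689*86400/40075 = 16.1026
coverage/day = strips * swath = 16.1026 * 205.2658 = 3305.3215 km
revisit = 40075 / 3305.3215 = 12.1244 days

12.1244 days


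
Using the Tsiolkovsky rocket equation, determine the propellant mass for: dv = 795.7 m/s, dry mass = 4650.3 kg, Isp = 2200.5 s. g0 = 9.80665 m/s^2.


ve = Isp * g0 = 2200.5 * 9.80665 = 21579.533325 m/s
mass ratio = exp(dv/ve) = exp(795.7/21579.533325) = 1.03756114
m_prop = m_dry * (mr - 1) = 4650.3 * (1.03756114 - 1)
m_prop = 174.6706 kg

174.6706 kg


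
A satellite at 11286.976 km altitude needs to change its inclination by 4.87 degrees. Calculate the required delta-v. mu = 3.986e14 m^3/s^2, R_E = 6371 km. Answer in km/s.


r = 17657.9760 km = 1.7657976e+07 m
V = sqrt(mu/r) = 4751.1439 m/s
di = 4.87 deg = 0.08499753 rad
dV = 2*V*sin(di/2) = 2*4751.1439*sin(0.04249877)
dV = 403.7140 m/s = 0.403714 km/s

0.4037 km/s


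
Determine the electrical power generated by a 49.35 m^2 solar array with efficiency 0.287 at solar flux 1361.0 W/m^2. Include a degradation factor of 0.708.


P = area * eta * S * degradation
P = 49.35 * 0.287 * 1361.0 * 0.708
P = 13647.7305 W

13647.7305 W


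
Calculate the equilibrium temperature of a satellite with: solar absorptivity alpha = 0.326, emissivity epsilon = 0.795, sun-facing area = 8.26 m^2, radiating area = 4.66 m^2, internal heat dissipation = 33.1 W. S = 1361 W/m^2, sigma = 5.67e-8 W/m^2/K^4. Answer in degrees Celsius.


Numerator = alpha*S*A_sun + Q_int = 0.326*1361*8.26 + 33.1 = 3697.9464 W
Denominator = eps*sigma*A_rad = 0.795*5.67e-8*4.66 = 2.1005649e-07 W/K^4
T^4 = 1.7604533e+10 K^4
T = 364.2555 K = 91.1055 C

91.1055 degrees Celsius


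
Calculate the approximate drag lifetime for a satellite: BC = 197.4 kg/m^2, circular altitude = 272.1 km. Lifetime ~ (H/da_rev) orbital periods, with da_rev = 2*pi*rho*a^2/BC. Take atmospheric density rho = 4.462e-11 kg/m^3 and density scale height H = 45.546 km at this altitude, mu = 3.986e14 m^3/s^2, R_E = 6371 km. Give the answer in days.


a = R_E + alt = 6643.1000 km = 6.6431e+06 m
da_rev = 2*pi*rho*a^2/BC = 2*pi*4.462e-11*(6.6431e+06)^2/197.4 = 62.676374 m per revolution
N = H/da_rev = 45546.0000 m / 62.676374 m = 726.6853 revolutions
P = 2*pi*sqrt(a^3/mu) = 5388.4940 s
lifetime = N*P = 726.6853 * 5388.4940 = 3.9157394e+06 s = 45.3211 days

45.3211 days


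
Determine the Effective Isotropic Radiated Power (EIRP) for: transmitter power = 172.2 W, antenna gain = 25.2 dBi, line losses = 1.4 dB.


Pt = 172.2 W = 22.3603 dBW
EIRP = Pt_dBW + Gt - losses = 22.3603 + 25.2 - 1.4 = 46.1603 dBW

46.1603 dBW


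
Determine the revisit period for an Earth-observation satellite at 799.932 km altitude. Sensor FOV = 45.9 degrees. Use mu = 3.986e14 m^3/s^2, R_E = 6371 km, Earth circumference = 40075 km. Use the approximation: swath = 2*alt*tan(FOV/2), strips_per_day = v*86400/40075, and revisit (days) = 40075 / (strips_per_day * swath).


swath = 2*799.932*tan(0.4005531) = 677.4549 km
v = sqrt(mu/r) = 7455.5699 m/s = 7.4556 km/s
strips/day = v*86400/40075 = 7.4556*86400/40075 = 16.0739
coverage/day = strips * swath = 16.0739 * 677.4549 = 10889.3369 km
revisit = 40075 / 10889.3369 = 3.6802 days

3.6802 days


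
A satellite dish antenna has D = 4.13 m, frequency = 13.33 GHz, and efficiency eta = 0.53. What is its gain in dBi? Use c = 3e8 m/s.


lambda = c/f = 3e8 / 1.333e+10 = 0.02250563 m
G = eta*(pi*D/lambda)^2 = 0.53*(pi*4.13/0.02250563)^2
G = 176154.4049 (linear)
G = 10*log10(176154.4049) = 52.4589 dBi

52.4589 dBi


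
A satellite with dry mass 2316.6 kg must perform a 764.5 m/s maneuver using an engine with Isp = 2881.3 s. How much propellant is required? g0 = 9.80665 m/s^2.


ve = Isp * g0 = 2881.3 * 9.80665 = 28255.900645 m/s
mass ratio = exp(dv/ve) = exp(764.5/28255.900645) = 1.02742564
m_prop = m_dry * (mr - 1) = 2316.6 * (1.02742564 - 1)
m_prop = 63.5342 kg

63.5342 kg


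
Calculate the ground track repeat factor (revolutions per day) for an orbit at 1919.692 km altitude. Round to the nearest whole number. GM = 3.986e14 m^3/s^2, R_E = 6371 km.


r = 8.290692e+06 m
T = 2*pi*sqrt(r^3/mu) = 7512.7233 s = 125.2121 min
revs/day = 1440 / 125.2121 = 11.5005
Rounded: 12 revolutions per day

12 revolutions per day


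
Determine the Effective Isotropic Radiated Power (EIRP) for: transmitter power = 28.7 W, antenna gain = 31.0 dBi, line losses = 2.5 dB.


Pt = 28.7 W = 14.5788 dBW
EIRP = Pt_dBW + Gt - losses = 14.5788 + 31.0 - 2.5 = 43.0788 dBW

43.0788 dBW


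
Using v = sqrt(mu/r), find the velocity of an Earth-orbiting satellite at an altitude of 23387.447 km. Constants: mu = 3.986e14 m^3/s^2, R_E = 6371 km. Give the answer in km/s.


r = R_E + alt = 6371.0 + 23387.447 = 29758.4470 km = 2.9758447e+07 m
v = sqrt(mu/r) = sqrt(3.986e14 / 2.9758447e+07) = 3659.8519 m/s = 3.6599 km/s

3.6599 km/s


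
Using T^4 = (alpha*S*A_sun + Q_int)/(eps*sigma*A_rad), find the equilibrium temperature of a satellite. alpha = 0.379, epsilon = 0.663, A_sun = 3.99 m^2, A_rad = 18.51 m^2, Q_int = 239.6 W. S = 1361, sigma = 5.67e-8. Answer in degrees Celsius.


Numerator = alpha*S*A_sun + Q_int = 0.379*1361*3.99 + 239.6 = 2297.7178 W
Denominator = eps*sigma*A_rad = 0.663*5.67e-8*18.51 = 6.9582977e-07 W/K^4
T^4 = 3.3021263e+09 K^4
T = 239.7168 K = -33.4332 C

-33.4332 degrees Celsius


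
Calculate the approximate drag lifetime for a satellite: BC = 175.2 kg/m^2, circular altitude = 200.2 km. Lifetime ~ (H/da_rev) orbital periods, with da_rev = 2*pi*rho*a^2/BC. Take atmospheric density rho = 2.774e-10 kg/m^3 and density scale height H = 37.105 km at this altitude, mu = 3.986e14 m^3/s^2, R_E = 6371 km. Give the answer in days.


a = R_E + alt = 6571.2000 km = 6.5712e+06 m
da_rev = 2*pi*rho*a^2/BC = 2*pi*2.774e-10*(6.5712e+06)^2/175.2 = 429.577567 m per revolution
N = H/da_rev = 37105.0000 m / 429.577567 m = 86.3756 revolutions
P = 2*pi*sqrt(a^3/mu) = 5301.2496 s
lifetime = N*P = 86.3756 * 5301.2496 = 457898.3632 s = 5.2997 days

5.2997 days


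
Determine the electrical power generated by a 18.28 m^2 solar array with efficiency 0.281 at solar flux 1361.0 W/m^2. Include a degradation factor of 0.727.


P = area * eta * S * degradation
P = 18.28 * 0.281 * 1361.0 * 0.727
P = 5082.4726 W

5082.4726 W


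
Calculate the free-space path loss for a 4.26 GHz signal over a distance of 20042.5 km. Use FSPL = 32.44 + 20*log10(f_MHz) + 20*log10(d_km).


f = 4.26 GHz = 4260.0000 MHz
d = 20042.5 km
FSPL = 32.44 + 20*log10(4260.0000) + 20*log10(20042.5)
FSPL = 32.44 + 72.5882 + 86.0390
FSPL = 191.0672 dB

191.0672 dB


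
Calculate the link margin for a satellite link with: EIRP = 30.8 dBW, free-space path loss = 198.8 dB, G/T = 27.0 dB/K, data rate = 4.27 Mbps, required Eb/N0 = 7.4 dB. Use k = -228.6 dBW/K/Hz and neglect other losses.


C/N0 = EIRP - FSPL + G/T - k = 30.8 - 198.8 + 27.0 - (-228.6)
C/N0 = 87.6000 dB-Hz
R_b = 4.27 Mbps = 4.27e+06 bps -> 10*log10(R_b) = 66.3043 dB-Hz
Eb/N0 = C/N0 - 10*log10(R_b) = 87.6000 - 66.3043 = 21.2957 dB
Margin = Eb/N0 - Eb/N0_req = 21.2957 - 7.4 = 13.8957 dB (link closes)

13.8957 dB


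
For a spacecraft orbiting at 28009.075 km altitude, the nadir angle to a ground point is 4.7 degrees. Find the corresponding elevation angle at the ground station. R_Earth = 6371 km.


r = R_E + alt = 34380.0750 km
Law of sines in the satellite / Earth-center / ground-point triangle:
  sin(nadir)/R_E = sin(90 + el)/r  =>  cos(el) = (r/R_E)*sin(nadir)
cos(el) = (34380.0750 / 6371.0000) * sin(4.7 deg) = 0.442168
el = arccos(0.442168) = 63.7577 deg
(Earth-central angle = 90 - nadir - el = 21.5423 deg)

63.7577 degrees


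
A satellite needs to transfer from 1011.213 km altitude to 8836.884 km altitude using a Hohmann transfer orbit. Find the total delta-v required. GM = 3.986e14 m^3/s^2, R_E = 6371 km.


r1 = 7382.2130 km = 7.382213e+06 m
r2 = 15207.8840 km = 1.5207884e+07 m
dv1 = sqrt(mu/r1)*(sqrt(2*r2/(r1+r2)) - 1) = 1178.2949 m/s
dv2 = sqrt(mu/r2)*(1 - sqrt(2*r1/(r1+r2))) = 980.6928 m/s
total dv = |dv1| + |dv2| = 1178.2949 + 980.6928 = 2158.9878 m/s = 2.1590 km/s

2.1590 km/s


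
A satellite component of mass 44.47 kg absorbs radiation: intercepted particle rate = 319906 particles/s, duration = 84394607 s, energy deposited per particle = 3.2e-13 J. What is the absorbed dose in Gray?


Total energy deposited = rate * time * E_per
  = 319906 * 84394607 * 3.2e-13 = 8.6395 J
Dose = E_total / mass = 8.6395 / 44.47
Dose = 0.1942763 Gy

0.1943 Gy


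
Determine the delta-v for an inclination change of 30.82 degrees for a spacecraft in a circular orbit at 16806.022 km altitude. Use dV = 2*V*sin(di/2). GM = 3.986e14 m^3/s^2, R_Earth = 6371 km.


r = 23177.0220 km = 2.3177022e+07 m
V = sqrt(mu/r) = 4147.0553 m/s
di = 30.82 deg = 0.5379105 rad
dV = 2*V*sin(di/2) = 2*4147.0553*sin(0.2689552)
dV = 2203.9474 m/s = 2.2039 km/s

2.2039 km/s


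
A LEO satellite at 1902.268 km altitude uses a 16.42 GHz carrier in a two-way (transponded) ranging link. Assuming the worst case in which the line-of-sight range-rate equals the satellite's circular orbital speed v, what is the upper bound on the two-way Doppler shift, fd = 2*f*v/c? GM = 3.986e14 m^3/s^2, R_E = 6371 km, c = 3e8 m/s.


r = 8.273268e+06 m
v = sqrt(mu/r) = 6941.1288 m/s (worst-case radial velocity)
f = 16.42 GHz = 1.642e+10 Hz
fd = 2*f*v/c = 2*1.642e+10*6941.1288/3.0e+08
fd = 759822.2282 Hz

759822.2282 Hz


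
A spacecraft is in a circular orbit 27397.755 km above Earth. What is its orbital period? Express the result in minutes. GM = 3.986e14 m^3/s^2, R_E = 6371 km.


r = 33768.7550 km = 3.3768755e+07 m
T = 2*pi*sqrt(r^3/mu) = 2*pi*sqrt(3.8507484e+22 / 3.986e14)
T = 61756.6593 s = 1029.2777 min

1029.2777 minutes


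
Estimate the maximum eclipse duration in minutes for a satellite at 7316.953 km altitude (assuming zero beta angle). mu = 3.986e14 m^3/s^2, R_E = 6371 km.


r = 13687.9530 km
T = 265.6243 min
Eclipse fraction = arcsin(R_E/r)/pi = arcsin(6371.0000/13687.9530)/pi
= arcsin(0.4654458)/pi = 0.154106
Eclipse duration = 0.154106 * 265.6243 = 40.9343 min

40.9343 minutes


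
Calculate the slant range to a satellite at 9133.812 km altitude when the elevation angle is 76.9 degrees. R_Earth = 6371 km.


h = 9133.812 km, el = 76.9 deg
d = -R_E*sin(el) + sqrt((R_E*sin(el))^2 + 2*R_E*h + h^2)
d = -6371.0000*sin(1.3422) + sqrt((6371.0000*0.973976)^2 + 2*6371.0000*9133.812 + 9133.812^2)
d = 9232.2235 km

9232.2235 km


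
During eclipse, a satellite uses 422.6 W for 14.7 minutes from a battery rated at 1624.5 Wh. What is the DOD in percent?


E_used = P * t / 60 = 422.6 * 14.7 / 60 = 103.5370 Wh
DOD = E_used / E_total * 100 = 103.5370 / 1624.5 * 100
DOD = 6.3735 %

6.3735 %


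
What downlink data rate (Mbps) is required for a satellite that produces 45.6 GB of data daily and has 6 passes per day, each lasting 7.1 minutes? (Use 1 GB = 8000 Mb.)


total contact time = 6 * 7.1 * 60 = 2556.0000 s
data = 45.6 GB = 364800.0000 Mb
rate = 364800.0000 / 2556.0000 = 142.7230 Mbps

142.7230 Mbps


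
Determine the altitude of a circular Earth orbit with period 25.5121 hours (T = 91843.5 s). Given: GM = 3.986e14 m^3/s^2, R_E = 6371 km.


T = 91843.5 s
r = (mu*T^2/(4*pi^2))^(1/3) = (3.986e14 * 91843.5^2 / (4*pi^2))^(1/3)
r = 4.3997176e+07 m = 43997.1761 km
alt = r - R_E = 43997.1761 - 6371 = 37626.1761 km

37626.1761 km


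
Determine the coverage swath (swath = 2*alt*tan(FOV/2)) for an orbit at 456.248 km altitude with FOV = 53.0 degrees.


FOV = 53.0 deg = 0.9250245 rad
swath = 2 * alt * tan(FOV/2) = 2 * 456.248 * tan(0.4625123)
swath = 2 * 456.248 * 0.4985816
swath = 454.9537 km

454.9537 km


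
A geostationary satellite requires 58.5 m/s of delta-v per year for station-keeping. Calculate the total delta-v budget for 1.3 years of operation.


dV = rate * years = 58.5 * 1.3
dV = 76.0500 m/s

76.0500 m/s


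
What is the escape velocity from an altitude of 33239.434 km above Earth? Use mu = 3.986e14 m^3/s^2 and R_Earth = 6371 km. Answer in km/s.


r = 6371.0 + 33239.434 = 39610.4340 km = 3.9610434e+07 m
v_esc = sqrt(2*mu/r) = sqrt(2*3.986e14 / 3.9610434e+07)
v_esc = 4486.2022 m/s = 4.4862 km/s

4.4862 km/s


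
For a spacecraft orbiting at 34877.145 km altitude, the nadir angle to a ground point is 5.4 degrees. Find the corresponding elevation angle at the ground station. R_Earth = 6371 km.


r = R_E + alt = 41248.1450 km
Law of sines in the satellite / Earth-center / ground-point triangle:
  sin(nadir)/R_E = sin(90 + el)/r  =>  cos(el) = (r/R_E)*sin(nadir)
cos(el) = (41248.1450 / 6371.0000) * sin(5.4 deg) = 0.6092911
el = arccos(0.6092911) = 52.4617 deg
(Earth-central angle = 90 - nadir - el = 32.1383 deg)

52.4617 degrees


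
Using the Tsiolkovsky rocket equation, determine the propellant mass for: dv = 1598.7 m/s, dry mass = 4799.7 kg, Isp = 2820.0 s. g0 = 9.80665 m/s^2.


ve = Isp * g0 = 2820.0 * 9.80665 = 27654.753000 m/s
mass ratio = exp(dv/ve) = exp(1598.7/27654.753000) = 1.05951285
m_prop = m_dry * (mr - 1) = 4799.7 * (1.05951285 - 1)
m_prop = 285.6438 kg

285.6438 kg


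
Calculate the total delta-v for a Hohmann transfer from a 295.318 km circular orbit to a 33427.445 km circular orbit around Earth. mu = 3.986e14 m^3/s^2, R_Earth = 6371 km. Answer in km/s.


r1 = 6666.3180 km = 6.666318e+06 m
r2 = 39798.4450 km = 3.9798445e+07 m
dv1 = sqrt(mu/r1)*(sqrt(2*r2/(r1+r2)) - 1) = 2388.1280 m/s
dv2 = sqrt(mu/r2)*(1 - sqrt(2*r1/(r1+r2))) = 1469.4801 m/s
total dv = |dv1| + |dv2| = 2388.1280 + 1469.4801 = 3857.6080 m/s = 3.8576 km/s

3.8576 km/s


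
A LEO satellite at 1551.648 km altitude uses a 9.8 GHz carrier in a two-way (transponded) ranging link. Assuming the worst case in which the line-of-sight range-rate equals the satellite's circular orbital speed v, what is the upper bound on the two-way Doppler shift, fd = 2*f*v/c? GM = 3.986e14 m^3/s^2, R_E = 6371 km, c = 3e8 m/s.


r = 7.922648e+06 m
v = sqrt(mu/r) = 7093.0573 m/s (worst-case radial velocity)
f = 9.8 GHz = 9.8e+09 Hz
fd = 2*f*v/c = 2*9.8e+09*7093.0573/3.0e+08
fd = 463413.0754 Hz

463413.0754 Hz


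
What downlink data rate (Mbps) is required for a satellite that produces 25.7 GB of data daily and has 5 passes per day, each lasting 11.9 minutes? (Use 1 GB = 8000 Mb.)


total contact time = 5 * 11.9 * 60 = 3570.0000 s
data = 25.7 GB = 205600.0000 Mb
rate = 205600.0000 / 3570.0000 = 57.5910 Mbps

57.5910 Mbps


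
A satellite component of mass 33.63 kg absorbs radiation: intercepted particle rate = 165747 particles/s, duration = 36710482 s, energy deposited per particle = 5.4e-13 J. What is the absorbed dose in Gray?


Total energy deposited = rate * time * E_per
  = 165747 * 36710482 * 5.4e-13 = 3.2857 J
Dose = E_total / mass = 3.2857 / 33.63
Dose = 0.09770182 Gy

0.0977 Gy


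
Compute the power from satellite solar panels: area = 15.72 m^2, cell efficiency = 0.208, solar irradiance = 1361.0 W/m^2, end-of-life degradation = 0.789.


P = area * eta * S * degradation
P = 15.72 * 0.208 * 1361.0 * 0.789
P = 3511.1631 W

3511.1631 W


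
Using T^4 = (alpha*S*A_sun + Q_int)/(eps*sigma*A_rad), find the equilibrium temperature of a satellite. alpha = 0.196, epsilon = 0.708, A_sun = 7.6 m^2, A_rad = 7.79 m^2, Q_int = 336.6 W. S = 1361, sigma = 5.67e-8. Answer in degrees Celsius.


Numerator = alpha*S*A_sun + Q_int = 0.196*1361*7.6 + 336.6 = 2363.9456 W
Denominator = eps*sigma*A_rad = 0.708*5.67e-8*7.79 = 3.1271864e-07 W/K^4
T^4 = 7.5593369e+09 K^4
T = 294.8634 K = 21.7134 C

21.7134 degrees Celsius


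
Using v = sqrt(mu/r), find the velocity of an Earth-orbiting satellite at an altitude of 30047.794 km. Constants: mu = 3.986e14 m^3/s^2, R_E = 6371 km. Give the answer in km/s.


r = R_E + alt = 6371.0 + 30047.794 = 36418.7940 km = 3.6418794e+07 m
v = sqrt(mu/r) = sqrt(3.986e14 / 3.6418794e+07) = 3308.3075 m/s = 3.3083 km/s

3.3083 km/s
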